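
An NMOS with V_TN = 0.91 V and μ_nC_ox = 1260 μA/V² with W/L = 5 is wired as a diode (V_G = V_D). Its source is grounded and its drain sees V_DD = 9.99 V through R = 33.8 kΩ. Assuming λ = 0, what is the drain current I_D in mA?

With gate tied to drain, V_GS = V_DS ≥ V_GS − V_TN, so the device is in saturation.
k_n = μ_nC_ox · (W/L) = 6.3 mA/V².
KCL at the drain: ½ k_n (V_GS − V_TN)² = (V_DD − V_GS)/R.
Let x = V_GS − 0.91. Then 106 x² + x − 9.08 = 0, giving x = 0.287 V (positive root), so V_GS = 1.2 V.
I_D = (V_DD − V_GS)/R = (9.99 − 1.2) / 33.8 = 0.26 mA.

I_D = 0.260 mA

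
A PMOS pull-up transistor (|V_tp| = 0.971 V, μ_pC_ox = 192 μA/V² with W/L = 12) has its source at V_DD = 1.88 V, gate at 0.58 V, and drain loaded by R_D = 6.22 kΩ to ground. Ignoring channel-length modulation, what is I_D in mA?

V_SG = V_DD − V_G = 1.88 − 0.58 = 1.3 V, so V_ov = 1.3 − 0.971 = 0.329 V.
k_p = μ_pC_ox · (W/L) = 2.304 mA/V².
Assume saturation: I_D = ½ k_p V_ov² = 0.5 × 2.304 × 0.329² = 0.125 mA, giving V_SD = V_DD − I_D R_D = 1.88 − 0.125 × 6.22 = 1.1 V.
V_SD = 1.1 V ≥ V_ov = 0.329 V, confirming saturation.

I_D = 0.125 mA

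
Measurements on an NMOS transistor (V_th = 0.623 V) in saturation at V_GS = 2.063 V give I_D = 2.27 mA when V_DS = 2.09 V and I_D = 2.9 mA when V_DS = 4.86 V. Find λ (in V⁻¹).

With V_GS fixed, I_D ∝ (1 + λ V_DS) in saturation, so I_D2/I_D1 = (1 + λ V_DS2)/(1 + λ V_DS1).
2.9/2.27 = 1.278 = (1 + 4.86 λ)/(1 + 2.09 λ).
Solving: λ (I_D1 V_DS2 − I_D2 V_DS1) = I_D2 − I_D1, so λ = (2.9 − 2.27) / (2.27 × 4.86 − 2.9 × 2.09) = 0.63 / 4.97 = 0.127 V⁻¹.

λ = 0.127 V⁻¹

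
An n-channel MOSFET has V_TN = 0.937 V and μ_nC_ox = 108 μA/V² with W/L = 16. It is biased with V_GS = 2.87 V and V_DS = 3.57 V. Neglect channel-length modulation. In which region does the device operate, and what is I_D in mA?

Saturation; I_D = 3.23 mA

k_n = μ_nC_ox · (W/L) = 1.728 mA/V².
V_ov = V_GS − V_TN = 2.87 − 0.937 = 1.93 V.
Since V_DS = 3.57 V ≥ V_ov = 1.93 V, the device is in saturation.
I_D = ½ k_n V_ov² = 0.5 × 1.728 × 1.93² = 3.23 mA.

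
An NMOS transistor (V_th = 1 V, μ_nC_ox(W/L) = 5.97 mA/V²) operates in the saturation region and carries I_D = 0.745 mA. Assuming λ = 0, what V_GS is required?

V_GS = 1.50 V

In saturation I_D = ½ k_n (V_GS − V_th)², so V_GS − V_th = √(2 I_D / k_n) = √(2 × 0.745 / 5.97) = 0.5 V.
V_GS = 1 + 0.5 = 1.5 V.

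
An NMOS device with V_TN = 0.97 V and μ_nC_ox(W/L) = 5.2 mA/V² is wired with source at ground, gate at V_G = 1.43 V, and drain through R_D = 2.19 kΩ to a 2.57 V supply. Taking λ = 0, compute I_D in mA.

I_D = 0.550 mA

V_GS = V_G = 1.43 V, so V_ov = 1.43 − 0.97 = 0.46 V.
Assume saturation: I_D = ½ k_n V_ov² = 0.5 × 5.2 × 0.46² = 0.55 mA, giving V_DS = V_DD − I_D R_D = 2.57 − 0.55 × 2.19 = 1.37 V.
V_DS = 1.37 V ≥ V_ov = 0.46 V, confirming saturation.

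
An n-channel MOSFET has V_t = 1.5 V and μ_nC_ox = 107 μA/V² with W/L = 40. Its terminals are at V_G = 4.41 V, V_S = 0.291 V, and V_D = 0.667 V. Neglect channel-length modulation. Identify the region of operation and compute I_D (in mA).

Triode; I_D = 3.91 mA

V_GS = V_G − V_S = 4.41 − 0.291 = 4.12 V; V_DS = V_D − V_S = 0.667 − 0.291 = 0.376 V.
k_n = μ_nC_ox · (W/L) = 4.28 mA/V².
V_ov = V_GS − V_t = 4.12 − 1.5 = 2.62 V.
Since V_DS = 0.376 V < V_ov = 2.62 V, the device is in the triode region.
I_D = k_n [V_ov · V_DS − ½ V_DS²] = 4.28 × [2.62 × 0.376 − 0.5 × 0.376²] = 3.91 mA.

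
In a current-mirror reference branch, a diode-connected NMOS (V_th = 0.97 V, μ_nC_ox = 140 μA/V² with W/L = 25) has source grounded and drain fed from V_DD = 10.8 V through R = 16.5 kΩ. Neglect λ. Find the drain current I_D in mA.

With gate tied to drain, V_GS = V_DS ≥ V_GS − V_th, so the device is in saturation.
k_n = μ_nC_ox · (W/L) = 3.5 mA/V².
KCL at the drain: ½ k_n (V_GS − V_th)² = (V_DD − V_GS)/R.
Let x = V_GS − 0.97. Then 28.9 x² + x − 9.83 = 0, giving x = 0.566 V (positive root), so V_GS = 1.54 V.
I_D = (V_DD − V_GS)/R = (10.8 − 1.54) / 16.5 = 0.561 mA.

I_D = 0.561 mA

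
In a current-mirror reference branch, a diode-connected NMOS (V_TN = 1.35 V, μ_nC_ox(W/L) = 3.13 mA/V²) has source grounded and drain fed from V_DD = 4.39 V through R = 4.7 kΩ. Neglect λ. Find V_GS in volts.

With gate tied to drain, V_GS = V_DS ≥ V_GS − V_TN, so the device is in saturation.
KCL at the drain: ½ k_n (V_GS − V_TN)² = (V_DD − V_GS)/R.
Let x = V_GS − 1.35. Then 7.36 x² + x − 3.04 = 0, giving x = 0.578 V (positive root), so V_GS = 1.93 V.
I_D = (V_DD − V_GS)/R = (4.39 − 1.93) / 4.7 = 0.524 mA.

V_GS = 1.93 V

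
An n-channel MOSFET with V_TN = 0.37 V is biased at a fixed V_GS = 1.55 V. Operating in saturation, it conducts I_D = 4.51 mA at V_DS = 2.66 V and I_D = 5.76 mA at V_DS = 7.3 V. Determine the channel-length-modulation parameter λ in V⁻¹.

λ = 0.0710 V⁻¹

With V_GS fixed, I_D ∝ (1 + λ V_DS) in saturation, so I_D2/I_D1 = (1 + λ V_DS2)/(1 + λ V_DS1).
5.76/4.51 = 1.277 = (1 + 7.3 λ)/(1 + 2.66 λ).
Solving: λ (I_D1 V_DS2 − I_D2 V_DS1) = I_D2 − I_D1, so λ = (5.76 − 4.51) / (4.51 × 7.3 − 5.76 × 2.66) = 1.25 / 17.6 = 0.071 V⁻¹.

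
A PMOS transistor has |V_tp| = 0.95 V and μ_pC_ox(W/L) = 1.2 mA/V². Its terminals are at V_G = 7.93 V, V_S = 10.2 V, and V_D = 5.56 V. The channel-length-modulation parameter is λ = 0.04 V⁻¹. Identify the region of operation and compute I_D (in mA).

V_SG = V_S − V_G = 10.2 − 7.93 = 2.27 V; V_SD = V_S − V_D = 10.2 − 5.56 = 4.64 V.
V_ov = V_SG − |V_tp| = 2.27 − 0.95 = 1.32 V.
Since V_SD = 4.64 V ≥ V_ov = 1.32 V, the device is in saturation.
I_D = ½ k_p V_ov² (1 + λ V_SD) = 0.5 × 1.2 × 1.32² × (1 + 0.04 × 4.64) = 1.24 mA.

Saturation; I_D = 1.24 mA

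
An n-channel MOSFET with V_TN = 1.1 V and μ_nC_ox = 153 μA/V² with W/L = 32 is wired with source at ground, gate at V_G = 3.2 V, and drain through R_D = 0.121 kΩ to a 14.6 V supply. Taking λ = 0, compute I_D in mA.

V_GS = V_G = 3.2 V, so V_ov = 3.2 − 1.1 = 2.1 V.
k_n = μ_nC_ox · (W/L) = 4.896 mA/V².
Assume saturation: I_D = ½ k_n V_ov² = 0.5 × 4.896 × 2.1² = 10.8 mA, giving V_DS = V_DD − I_D R_D = 14.6 − 10.8 × 0.121 = 13.3 V.
V_DS = 13.3 V ≥ V_ov = 2.1 V, confirming saturation.

I_D = 10.8 mA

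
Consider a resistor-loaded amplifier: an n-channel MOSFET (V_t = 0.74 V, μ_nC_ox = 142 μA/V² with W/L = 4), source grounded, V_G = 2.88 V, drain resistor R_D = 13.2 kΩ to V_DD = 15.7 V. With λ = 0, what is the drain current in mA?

V_GS = V_G = 2.88 V, so V_ov = 2.88 − 0.74 = 2.14 V.
k_n = μ_nC_ox · (W/L) = 0.568 mA/V².
Assume saturation: I_D = ½ k_n V_ov² = 0.5 × 0.568 × 2.14² = 1.3 mA, giving V_DS = V_DD − I_D R_D = 15.7 − 1.3 × 13.2 = -1.47 V.
But -1.47 V < V_ov = 2.14 V, so the device is actually in triode.
In triode I_D = k_n[V_ov V_DS − ½ V_DS²] and I_D = (V_DD − V_DS)/R_D. Equating: 3.75 V_DS² − 17.04 V_DS + 15.7 = 0, giving V_DS = 1.28 V (the root below V_ov).
I_D = (15.7 − 1.28) / 13.2 = 1.09 mA.

I_D = 1.09 mA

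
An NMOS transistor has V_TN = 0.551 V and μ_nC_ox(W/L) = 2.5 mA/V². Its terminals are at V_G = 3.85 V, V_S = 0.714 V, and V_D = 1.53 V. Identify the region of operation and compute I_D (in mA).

V_GS = V_G − V_S = 3.85 − 0.714 = 3.14 V; V_DS = V_D − V_S = 1.53 − 0.714 = 0.816 V.
V_ov = V_GS − V_TN = 3.14 − 0.551 = 2.58 V.
Since V_DS = 0.816 V < V_ov = 2.58 V, the device is in the triode region.
I_D = k_n [V_ov · V_DS − ½ V_DS²] = 2.5 × [2.58 × 0.816 − 0.5 × 0.816²] = 4.44 mA.

Triode; I_D = 4.44 mA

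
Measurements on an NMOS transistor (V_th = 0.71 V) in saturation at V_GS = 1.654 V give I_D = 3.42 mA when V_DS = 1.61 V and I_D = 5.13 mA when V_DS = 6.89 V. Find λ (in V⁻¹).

With V_GS fixed, I_D ∝ (1 + λ V_DS) in saturation, so I_D2/I_D1 = (1 + λ V_DS2)/(1 + λ V_DS1).
5.13/3.42 = 1.5 = (1 + 6.89 λ)/(1 + 1.61 λ).
Solving: λ (I_D1 V_DS2 − I_D2 V_DS1) = I_D2 − I_D1, so λ = (5.13 − 3.42) / (3.42 × 6.89 − 5.13 × 1.61) = 1.71 / 15.3 = 0.112 V⁻¹.

λ = 0.112 V⁻¹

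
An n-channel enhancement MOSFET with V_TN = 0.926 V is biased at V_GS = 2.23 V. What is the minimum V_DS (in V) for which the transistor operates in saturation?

V_DS,sat = 1.30 V

The boundary between triode and saturation is V_DS = V_GS − V_TN = V_ov.
V_ov = 2.23 − 0.926 = 1.3 V.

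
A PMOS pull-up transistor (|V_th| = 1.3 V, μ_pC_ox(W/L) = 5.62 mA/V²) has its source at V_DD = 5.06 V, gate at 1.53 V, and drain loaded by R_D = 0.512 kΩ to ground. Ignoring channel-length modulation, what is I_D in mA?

I_D = 8.30 mA

V_SG = V_DD − V_G = 5.06 − 1.53 = 3.53 V, so V_ov = 3.53 − 1.3 = 2.23 V.
Assume saturation: I_D = ½ k_p V_ov² = 0.5 × 5.62 × 2.23² = 14 mA, giving V_SD = V_DD − I_D R_D = 5.06 − 14 × 0.512 = -2.09 V.
But -2.09 V < V_ov = 2.23 V, so the device is actually in triode.
In triode I_D = k_p[V_ov V_SD − ½ V_SD²] and I_D = (V_DD − V_SD)/R_D. Equating: 1.44 V_SD² − 7.417 V_SD + 5.06 = 0, giving V_SD = 0.809 V (the root below V_ov).
I_D = (5.06 − 0.809) / 0.512 = 8.3 mA.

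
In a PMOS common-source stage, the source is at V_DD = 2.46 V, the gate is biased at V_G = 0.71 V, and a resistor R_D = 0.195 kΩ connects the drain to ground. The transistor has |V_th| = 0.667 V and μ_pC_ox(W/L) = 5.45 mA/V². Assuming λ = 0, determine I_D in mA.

I_D = 3.20 mA

V_SG = V_DD − V_G = 2.46 − 0.71 = 1.75 V, so V_ov = 1.75 − 0.667 = 1.08 V.
Assume saturation: I_D = ½ k_p V_ov² = 0.5 × 5.45 × 1.08² = 3.2 mA, giving V_SD = V_DD − I_D R_D = 2.46 − 3.2 × 0.195 = 1.84 V.
V_SD = 1.84 V ≥ V_ov = 1.08 V, confirming saturation.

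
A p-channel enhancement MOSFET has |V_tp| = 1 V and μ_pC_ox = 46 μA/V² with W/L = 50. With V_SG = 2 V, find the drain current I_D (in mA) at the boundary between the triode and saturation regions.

I_D = 1.15 mA

At the boundary V_SD = V_ov = V_SG − |V_tp| = 2 − 1 = 1 V.
k_p = μ_pC_ox · (W/L) = 2.3 mA/V².
I_D = ½ k_p V_ov² = 0.5 × 2.3 × 1² = 1.15 mA.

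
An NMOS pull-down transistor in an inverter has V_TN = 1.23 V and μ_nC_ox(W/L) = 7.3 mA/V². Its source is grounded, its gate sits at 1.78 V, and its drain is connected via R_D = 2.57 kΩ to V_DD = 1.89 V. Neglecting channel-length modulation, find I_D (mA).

V_GS = V_G = 1.78 V, so V_ov = 1.78 − 1.23 = 0.55 V.
Assume saturation: I_D = ½ k_n V_ov² = 0.5 × 7.3 × 0.55² = 1.1 mA, giving V_DS = V_DD − I_D R_D = 1.89 − 1.1 × 2.57 = -0.948 V.
But -0.948 V < V_ov = 0.55 V, so the device is actually in triode.
In triode I_D = k_n[V_ov V_DS − ½ V_DS²] and I_D = (V_DD − V_DS)/R_D. Equating: 9.38 V_DS² − 11.32 V_DS + 1.89 = 0, giving V_DS = 0.2 V (the root below V_ov).
I_D = (1.89 − 0.2) / 2.57 = 0.658 mA.

I_D = 0.658 mA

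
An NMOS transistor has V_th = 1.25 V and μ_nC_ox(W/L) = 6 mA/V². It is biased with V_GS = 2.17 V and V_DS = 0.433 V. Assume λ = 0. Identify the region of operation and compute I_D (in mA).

Triode; I_D = 1.83 mA

V_ov = V_GS − V_th = 2.17 − 1.25 = 0.92 V.
Since V_DS = 0.433 V < V_ov = 0.92 V, the device is in the triode region.
I_D = k_n [V_ov · V_DS − ½ V_DS²] = 6 × [0.92 × 0.433 − 0.5 × 0.433²] = 1.83 mA.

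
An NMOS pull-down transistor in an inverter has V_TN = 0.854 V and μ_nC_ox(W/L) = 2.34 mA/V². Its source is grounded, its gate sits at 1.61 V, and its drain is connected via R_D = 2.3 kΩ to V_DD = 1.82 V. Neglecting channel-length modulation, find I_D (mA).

I_D = 0.581 mA

V_GS = V_G = 1.61 V, so V_ov = 1.61 − 0.854 = 0.756 V.
Assume saturation: I_D = ½ k_n V_ov² = 0.5 × 2.34 × 0.756² = 0.669 mA, giving V_DS = V_DD − I_D R_D = 1.82 − 0.669 × 2.3 = 0.282 V.
But 0.282 V < V_ov = 0.756 V, so the device is actually in triode.
In triode I_D = k_n[V_ov V_DS − ½ V_DS²] and I_D = (V_DD − V_DS)/R_D. Equating: 2.69 V_DS² − 5.069 V_DS + 1.82 = 0, giving V_DS = 0.483 V (the root below V_ov).
I_D = (1.82 − 0.483) / 2.3 = 0.581 mA.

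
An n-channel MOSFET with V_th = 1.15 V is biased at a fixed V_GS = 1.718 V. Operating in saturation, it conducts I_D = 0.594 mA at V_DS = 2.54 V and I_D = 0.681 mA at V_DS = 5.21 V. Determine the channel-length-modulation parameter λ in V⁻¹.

λ = 0.0637 V⁻¹

With V_GS fixed, I_D ∝ (1 + λ V_DS) in saturation, so I_D2/I_D1 = (1 + λ V_DS2)/(1 + λ V_DS1).
0.681/0.594 = 1.146 = (1 + 5.21 λ)/(1 + 2.54 λ).
Solving: λ (I_D1 V_DS2 − I_D2 V_DS1) = I_D2 − I_D1, so λ = (0.681 − 0.594) / (0.594 × 5.21 − 0.681 × 2.54) = 0.087 / 1.36 = 0.0637 V⁻¹.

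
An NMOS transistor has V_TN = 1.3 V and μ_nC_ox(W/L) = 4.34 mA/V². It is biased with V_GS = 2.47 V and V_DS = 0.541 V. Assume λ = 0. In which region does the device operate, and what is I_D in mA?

Triode; I_D = 2.11 mA

V_ov = V_GS − V_TN = 2.47 − 1.3 = 1.17 V.
Since V_DS = 0.541 V < V_ov = 1.17 V, the device is in the triode region.
I_D = k_n [V_ov · V_DS − ½ V_DS²] = 4.34 × [1.17 × 0.541 − 0.5 × 0.541²] = 2.11 mA.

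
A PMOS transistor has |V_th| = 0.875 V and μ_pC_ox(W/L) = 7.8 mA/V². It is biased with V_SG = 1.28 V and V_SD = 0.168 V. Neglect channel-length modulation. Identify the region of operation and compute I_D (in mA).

V_ov = V_SG − |V_th| = 1.28 − 0.875 = 0.405 V.
Since V_SD = 0.168 V < V_ov = 0.405 V, the device is in the triode region.
I_D = k_p [V_ov · V_SD − ½ V_SD²] = 7.8 × [0.405 × 0.168 − 0.5 × 0.168²] = 0.421 mA.

Triode; I_D = 0.421 mA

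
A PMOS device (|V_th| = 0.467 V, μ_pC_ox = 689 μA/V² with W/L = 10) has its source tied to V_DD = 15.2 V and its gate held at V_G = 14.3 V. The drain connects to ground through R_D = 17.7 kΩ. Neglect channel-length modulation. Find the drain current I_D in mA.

V_SG = V_DD − V_G = 15.2 − 14.3 = 0.9 V, so V_ov = 0.9 − 0.467 = 0.433 V.
k_p = μ_pC_ox · (W/L) = 6.89 mA/V².
Assume saturation: I_D = ½ k_p V_ov² = 0.5 × 6.89 × 0.433² = 0.646 mA, giving V_SD = V_DD − I_D R_D = 15.2 − 0.646 × 17.7 = 3.77 V.
V_SD = 3.77 V ≥ V_ov = 0.433 V, confirming saturation.

I_D = 0.646 mA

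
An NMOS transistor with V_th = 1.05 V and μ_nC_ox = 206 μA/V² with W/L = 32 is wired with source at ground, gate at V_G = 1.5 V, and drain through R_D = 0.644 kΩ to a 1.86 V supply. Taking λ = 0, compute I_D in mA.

I_D = 0.667 mA

V_GS = V_G = 1.5 V, so V_ov = 1.5 − 1.05 = 0.45 V.
k_n = μ_nC_ox · (W/L) = 6.592 mA/V².
Assume saturation: I_D = ½ k_n V_ov² = 0.5 × 6.592 × 0.45² = 0.667 mA, giving V_DS = V_DD − I_D R_D = 1.86 − 0.667 × 0.644 = 1.43 V.
V_DS = 1.43 V ≥ V_ov = 0.45 V, confirming saturation.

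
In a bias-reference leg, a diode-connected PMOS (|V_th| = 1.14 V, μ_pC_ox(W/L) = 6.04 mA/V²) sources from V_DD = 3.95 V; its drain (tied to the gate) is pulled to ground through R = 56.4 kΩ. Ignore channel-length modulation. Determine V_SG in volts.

With gate tied to drain, V_SG = V_SD ≥ V_SG − |V_th|, so the device is in saturation.
KCL at the drain: ½ k_p (V_SG − |V_th|)² = (V_DD − V_SG)/R.
Let x = V_SG − 1.14. Then 170 x² + x − 2.81 = 0, giving x = 0.126 V (positive root), so V_SG = 1.27 V.
I_D = (V_DD − V_SG)/R = (3.95 − 1.27) / 56.4 = 0.0476 mA.

V_SG = 1.27 V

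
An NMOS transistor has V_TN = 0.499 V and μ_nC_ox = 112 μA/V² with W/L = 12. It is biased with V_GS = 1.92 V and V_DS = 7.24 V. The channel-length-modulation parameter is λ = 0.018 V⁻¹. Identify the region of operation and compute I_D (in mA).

k_n = μ_nC_ox · (W/L) = 1.344 mA/V².
V_ov = V_GS − V_TN = 1.92 − 0.499 = 1.42 V.
Since V_DS = 7.24 V ≥ V_ov = 1.42 V, the device is in saturation.
I_D = ½ k_n V_ov² (1 + λ V_DS) = 0.5 × 1.344 × 1.42² × (1 + 0.018 × 7.24) = 1.53 mA.

Saturation; I_D = 1.53 mA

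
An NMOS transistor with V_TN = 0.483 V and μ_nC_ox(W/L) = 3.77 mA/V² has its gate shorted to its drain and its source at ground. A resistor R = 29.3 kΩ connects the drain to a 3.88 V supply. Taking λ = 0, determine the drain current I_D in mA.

I_D = 0.108 mA

With gate tied to drain, V_GS = V_DS ≥ V_GS − V_TN, so the device is in saturation.
KCL at the drain: ½ k_n (V_GS − V_TN)² = (V_DD − V_GS)/R.
Let x = V_GS − 0.483. Then 55.2 x² + x − 3.397 = 0, giving x = 0.239 V (positive root), so V_GS = 0.722 V.
I_D = (V_DD − V_GS)/R = (3.88 − 0.722) / 29.3 = 0.108 mA.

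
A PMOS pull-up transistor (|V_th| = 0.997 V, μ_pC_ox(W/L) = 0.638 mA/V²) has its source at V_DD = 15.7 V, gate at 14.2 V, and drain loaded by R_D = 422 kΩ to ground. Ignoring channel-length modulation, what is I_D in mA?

I_D = 0.0369 mA

V_SG = V_DD − V_G = 15.7 − 14.2 = 1.5 V, so V_ov = 1.5 − 0.997 = 0.503 V.
Assume saturation: I_D = ½ k_p V_ov² = 0.5 × 0.638 × 0.503² = 0.0807 mA, giving V_SD = V_DD − I_D R_D = 15.7 − 0.0807 × 422 = -18.4 V.
But -18.4 V < V_ov = 0.503 V, so the device is actually in triode.
In triode I_D = k_p[V_ov V_SD − ½ V_SD²] and I_D = (V_DD − V_SD)/R_D. Equating: 135 V_SD² − 136.4 V_SD + 15.7 = 0, giving V_SD = 0.132 V (the root below V_ov).
I_D = (15.7 − 0.132) / 422 = 0.0369 mA.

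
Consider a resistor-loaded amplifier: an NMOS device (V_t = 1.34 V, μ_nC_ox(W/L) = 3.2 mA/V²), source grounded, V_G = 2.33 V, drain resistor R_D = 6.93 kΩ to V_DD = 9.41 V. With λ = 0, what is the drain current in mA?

I_D = 1.28 mA

V_GS = V_G = 2.33 V, so V_ov = 2.33 − 1.34 = 0.99 V.
Assume saturation: I_D = ½ k_n V_ov² = 0.5 × 3.2 × 0.99² = 1.57 mA, giving V_DS = V_DD − I_D R_D = 9.41 − 1.57 × 6.93 = -1.46 V.
But -1.46 V < V_ov = 0.99 V, so the device is actually in triode.
In triode I_D = k_n[V_ov V_DS − ½ V_DS²] and I_D = (V_DD − V_DS)/R_D. Equating: 11.1 V_DS² − 22.95 V_DS + 9.41 = 0, giving V_DS = 0.563 V (the root below V_ov).
I_D = (9.41 − 0.563) / 6.93 = 1.28 mA.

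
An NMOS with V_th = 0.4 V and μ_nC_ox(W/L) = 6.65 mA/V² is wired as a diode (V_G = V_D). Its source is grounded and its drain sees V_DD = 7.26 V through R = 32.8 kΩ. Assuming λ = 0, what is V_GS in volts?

With gate tied to drain, V_GS = V_DS ≥ V_GS − V_th, so the device is in saturation.
KCL at the drain: ½ k_n (V_GS − V_th)² = (V_DD − V_GS)/R.
Let x = V_GS − 0.4. Then 109 x² + x − 6.86 = 0, giving x = 0.246 V (positive root), so V_GS = 0.646 V.
I_D = (V_DD − V_GS)/R = (7.26 − 0.646) / 32.8 = 0.202 mA.

V_GS = 0.646 V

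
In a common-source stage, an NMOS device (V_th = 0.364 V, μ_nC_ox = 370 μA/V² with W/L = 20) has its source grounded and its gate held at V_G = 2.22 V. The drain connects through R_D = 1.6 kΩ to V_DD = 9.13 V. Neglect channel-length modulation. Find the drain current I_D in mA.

I_D = 5.43 mA

V_GS = V_G = 2.22 V, so V_ov = 2.22 − 0.364 = 1.86 V.
k_n = μ_nC_ox · (W/L) = 7.4 mA/V².
Assume saturation: I_D = ½ k_n V_ov² = 0.5 × 7.4 × 1.86² = 12.7 mA, giving V_DS = V_DD − I_D R_D = 9.13 − 12.7 × 1.6 = -11.3 V.
But -11.3 V < V_ov = 1.86 V, so the device is actually in triode.
In triode I_D = k_n[V_ov V_DS − ½ V_DS²] and I_D = (V_DD − V_DS)/R_D. Equating: 5.92 V_DS² − 22.98 V_DS + 9.13 = 0, giving V_DS = 0.449 V (the root below V_ov).
I_D = (9.13 − 0.449) / 1.6 = 5.43 mA.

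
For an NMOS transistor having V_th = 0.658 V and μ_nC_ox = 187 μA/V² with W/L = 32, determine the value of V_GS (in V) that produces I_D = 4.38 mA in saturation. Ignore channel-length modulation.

k_n = μ_nC_ox · (W/L) = 5.984 mA/V².
In saturation I_D = ½ k_n (V_GS − V_th)², so V_GS − V_th = √(2 I_D / k_n) = √(2 × 4.38 / 5.984) = 1.21 V.
V_GS = 0.658 + 1.21 = 1.87 V.

V_GS = 1.87 V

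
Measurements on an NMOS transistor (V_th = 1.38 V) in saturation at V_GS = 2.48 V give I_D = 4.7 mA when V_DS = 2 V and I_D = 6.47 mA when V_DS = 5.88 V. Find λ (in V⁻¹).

λ = 0.120 V⁻¹

With V_GS fixed, I_D ∝ (1 + λ V_DS) in saturation, so I_D2/I_D1 = (1 + λ V_DS2)/(1 + λ V_DS1).
6.47/4.7 = 1.377 = (1 + 5.88 λ)/(1 + 2 λ).
Solving: λ (I_D1 V_DS2 − I_D2 V_DS1) = I_D2 − I_D1, so λ = (6.47 − 4.7) / (4.7 × 5.88 − 6.47 × 2) = 1.77 / 14.7 = 0.12 V⁻¹.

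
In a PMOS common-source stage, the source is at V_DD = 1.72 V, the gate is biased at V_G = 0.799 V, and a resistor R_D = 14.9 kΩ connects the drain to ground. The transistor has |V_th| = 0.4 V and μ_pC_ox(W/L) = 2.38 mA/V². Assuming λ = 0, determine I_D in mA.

I_D = 0.109 mA

V_SG = V_DD − V_G = 1.72 − 0.799 = 0.921 V, so V_ov = 0.921 − 0.4 = 0.521 V.
Assume saturation: I_D = ½ k_p V_ov² = 0.5 × 2.38 × 0.521² = 0.323 mA, giving V_SD = V_DD − I_D R_D = 1.72 − 0.323 × 14.9 = -3.09 V.
But -3.09 V < V_ov = 0.521 V, so the device is actually in triode.
In triode I_D = k_p[V_ov V_SD − ½ V_SD²] and I_D = (V_DD − V_SD)/R_D. Equating: 17.7 V_SD² − 19.48 V_SD + 1.72 = 0, giving V_SD = 0.0969 V (the root below V_ov).
I_D = (1.72 − 0.0969) / 14.9 = 0.109 mA.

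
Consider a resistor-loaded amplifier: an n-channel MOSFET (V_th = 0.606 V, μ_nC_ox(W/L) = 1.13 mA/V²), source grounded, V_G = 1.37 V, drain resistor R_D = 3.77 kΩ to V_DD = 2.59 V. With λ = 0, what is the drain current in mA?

V_GS = V_G = 1.37 V, so V_ov = 1.37 − 0.606 = 0.764 V.
Assume saturation: I_D = ½ k_n V_ov² = 0.5 × 1.13 × 0.764² = 0.33 mA, giving V_DS = V_DD − I_D R_D = 2.59 − 0.33 × 3.77 = 1.35 V.
V_DS = 1.35 V ≥ V_ov = 0.764 V, confirming saturation.

I_D = 0.330 mA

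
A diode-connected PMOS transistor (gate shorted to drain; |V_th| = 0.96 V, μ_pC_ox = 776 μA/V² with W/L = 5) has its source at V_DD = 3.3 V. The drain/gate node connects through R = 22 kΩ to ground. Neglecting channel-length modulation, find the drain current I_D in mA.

I_D = 0.0962 mA

With gate tied to drain, V_SG = V_SD ≥ V_SG − |V_th|, so the device is in saturation.
k_p = μ_pC_ox · (W/L) = 3.88 mA/V².
KCL at the drain: ½ k_p (V_SG − |V_th|)² = (V_DD − V_SG)/R.
Let x = V_SG − 0.96. Then 42.7 x² + x − 2.34 = 0, giving x = 0.223 V (positive root), so V_SG = 1.18 V.
I_D = (V_DD − V_SG)/R = (3.3 − 1.18) / 22 = 0.0962 mA.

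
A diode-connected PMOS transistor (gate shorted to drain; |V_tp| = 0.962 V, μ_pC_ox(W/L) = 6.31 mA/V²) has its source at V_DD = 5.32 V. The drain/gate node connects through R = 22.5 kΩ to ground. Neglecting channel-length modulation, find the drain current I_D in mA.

I_D = 0.183 mA

With gate tied to drain, V_SG = V_SD ≥ V_SG − |V_tp|, so the device is in saturation.
KCL at the drain: ½ k_p (V_SG − |V_tp|)² = (V_DD − V_SG)/R.
Let x = V_SG − 0.962. Then 71 x² + x − 4.358 = 0, giving x = 0.241 V (positive root), so V_SG = 1.2 V.
I_D = (V_DD − V_SG)/R = (5.32 − 1.2) / 22.5 = 0.183 mA.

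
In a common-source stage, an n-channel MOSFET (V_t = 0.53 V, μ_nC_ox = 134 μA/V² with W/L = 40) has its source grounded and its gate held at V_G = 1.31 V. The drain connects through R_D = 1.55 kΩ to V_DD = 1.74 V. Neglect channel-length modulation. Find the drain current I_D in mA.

I_D = 0.946 mA

V_GS = V_G = 1.31 V, so V_ov = 1.31 − 0.53 = 0.78 V.
k_n = μ_nC_ox · (W/L) = 5.36 mA/V².
Assume saturation: I_D = ½ k_n V_ov² = 0.5 × 5.36 × 0.78² = 1.63 mA, giving V_DS = V_DD − I_D R_D = 1.74 − 1.63 × 1.55 = -0.787 V.
But -0.787 V < V_ov = 0.78 V, so the device is actually in triode.
In triode I_D = k_n[V_ov V_DS − ½ V_DS²] and I_D = (V_DD − V_DS)/R_D. Equating: 4.15 V_DS² − 7.48 V_DS + 1.74 = 0, giving V_DS = 0.274 V (the root below V_ov).
I_D = (1.74 − 0.274) / 1.55 = 0.946 mA.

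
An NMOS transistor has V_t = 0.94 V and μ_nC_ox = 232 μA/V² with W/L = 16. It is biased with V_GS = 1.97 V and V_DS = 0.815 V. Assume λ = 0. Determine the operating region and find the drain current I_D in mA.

Triode; I_D = 1.88 mA

k_n = μ_nC_ox · (W/L) = 3.712 mA/V².
V_ov = V_GS − V_t = 1.97 − 0.94 = 1.03 V.
Since V_DS = 0.815 V < V_ov = 1.03 V, the device is in the triode region.
I_D = k_n [V_ov · V_DS − ½ V_DS²] = 3.712 × [1.03 × 0.815 − 0.5 × 0.815²] = 1.88 mA.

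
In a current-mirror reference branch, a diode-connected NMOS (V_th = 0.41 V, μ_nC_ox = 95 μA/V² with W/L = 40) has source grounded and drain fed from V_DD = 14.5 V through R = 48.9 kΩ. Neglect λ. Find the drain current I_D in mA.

With gate tied to drain, V_GS = V_DS ≥ V_GS − V_th, so the device is in saturation.
k_n = μ_nC_ox · (W/L) = 3.8 mA/V².
KCL at the drain: ½ k_n (V_GS − V_th)² = (V_DD − V_GS)/R.
Let x = V_GS − 0.41. Then 92.9 x² + x − 14.09 = 0, giving x = 0.384 V (positive root), so V_GS = 0.794 V.
I_D = (V_DD − V_GS)/R = (14.5 − 0.794) / 48.9 = 0.28 mA.

I_D = 0.280 mA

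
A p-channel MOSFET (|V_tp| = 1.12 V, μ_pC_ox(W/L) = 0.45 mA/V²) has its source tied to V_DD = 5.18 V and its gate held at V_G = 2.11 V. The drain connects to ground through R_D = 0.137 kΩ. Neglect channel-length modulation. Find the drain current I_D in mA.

V_SG = V_DD − V_G = 5.18 − 2.11 = 3.07 V, so V_ov = 3.07 − 1.12 = 1.95 V.
Assume saturation: I_D = ½ k_p V_ov² = 0.5 × 0.45 × 1.95² = 0.856 mA, giving V_SD = V_DD − I_D R_D = 5.18 − 0.856 × 0.137 = 5.06 V.
V_SD = 5.06 V ≥ V_ov = 1.95 V, confirming saturation.

I_D = 0.856 mA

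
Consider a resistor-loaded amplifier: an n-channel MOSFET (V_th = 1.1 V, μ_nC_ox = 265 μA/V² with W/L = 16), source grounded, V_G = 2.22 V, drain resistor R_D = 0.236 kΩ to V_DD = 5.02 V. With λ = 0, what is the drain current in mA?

I_D = 2.66 mA

V_GS = V_G = 2.22 V, so V_ov = 2.22 − 1.1 = 1.12 V.
k_n = μ_nC_ox · (W/L) = 4.24 mA/V².
Assume saturation: I_D = ½ k_n V_ov² = 0.5 × 4.24 × 1.12² = 2.66 mA, giving V_DS = V_DD − I_D R_D = 5.02 − 2.66 × 0.236 = 4.39 V.
V_DS = 4.39 V ≥ V_ov = 1.12 V, confirming saturation.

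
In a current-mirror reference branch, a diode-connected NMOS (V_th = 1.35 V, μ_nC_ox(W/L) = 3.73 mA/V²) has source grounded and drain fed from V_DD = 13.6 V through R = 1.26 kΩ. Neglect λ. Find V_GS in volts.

V_GS = 3.43 V

With gate tied to drain, V_GS = V_DS ≥ V_GS − V_th, so the device is in saturation.
KCL at the drain: ½ k_n (V_GS − V_th)² = (V_DD − V_GS)/R.
Let x = V_GS − 1.35. Then 2.35 x² + x − 12.25 = 0, giving x = 2.08 V (positive root), so V_GS = 3.43 V.
I_D = (V_DD − V_GS)/R = (13.6 − 3.43) / 1.26 = 8.07 mA.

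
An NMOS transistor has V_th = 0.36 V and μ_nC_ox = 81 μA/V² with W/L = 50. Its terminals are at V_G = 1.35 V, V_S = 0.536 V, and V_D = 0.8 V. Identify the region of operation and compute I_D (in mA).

V_GS = V_G − V_S = 1.35 − 0.536 = 0.814 V; V_DS = V_D − V_S = 0.8 − 0.536 = 0.264 V.
k_n = μ_nC_ox · (W/L) = 4.05 mA/V².
V_ov = V_GS − V_th = 0.814 − 0.36 = 0.454 V.
Since V_DS = 0.264 V < V_ov = 0.454 V, the device is in the triode region.
I_D = k_n [V_ov · V_DS − ½ V_DS²] = 4.05 × [0.454 × 0.264 − 0.5 × 0.264²] = 0.344 mA.

Triode; I_D = 0.344 mA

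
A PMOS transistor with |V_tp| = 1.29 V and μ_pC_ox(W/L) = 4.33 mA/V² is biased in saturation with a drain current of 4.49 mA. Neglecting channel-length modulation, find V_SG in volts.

In saturation I_D = ½ k_p (V_SG − |V_tp|)², so V_SG − |V_tp| = √(2 I_D / k_p) = √(2 × 4.49 / 4.33) = 1.44 V.
V_SG = 1.29 + 1.44 = 2.73 V.

V_SG = 2.73 V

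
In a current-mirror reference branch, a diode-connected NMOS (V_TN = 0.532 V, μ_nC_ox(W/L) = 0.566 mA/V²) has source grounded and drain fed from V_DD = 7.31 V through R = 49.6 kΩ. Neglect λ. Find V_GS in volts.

V_GS = 1.19 V

With gate tied to drain, V_GS = V_DS ≥ V_GS − V_TN, so the device is in saturation.
KCL at the drain: ½ k_n (V_GS − V_TN)² = (V_DD − V_GS)/R.
Let x = V_GS − 0.532. Then 14 x² + x − 6.778 = 0, giving x = 0.66 V (positive root), so V_GS = 1.19 V.
I_D = (V_DD − V_GS)/R = (7.31 − 1.19) / 49.6 = 0.123 mA.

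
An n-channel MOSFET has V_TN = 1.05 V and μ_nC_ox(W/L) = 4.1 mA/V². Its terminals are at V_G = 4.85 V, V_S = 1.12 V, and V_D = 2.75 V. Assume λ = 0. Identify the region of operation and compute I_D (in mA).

Triode; I_D = 12.5 mA

V_GS = V_G − V_S = 4.85 − 1.12 = 3.73 V; V_DS = V_D − V_S = 2.75 − 1.12 = 1.63 V.
V_ov = V_GS − V_TN = 3.73 − 1.05 = 2.68 V.
Since V_DS = 1.63 V < V_ov = 2.68 V, the device is in the triode region.
I_D = k_n [V_ov · V_DS − ½ V_DS²] = 4.1 × [2.68 × 1.63 − 0.5 × 1.63²] = 12.5 mA.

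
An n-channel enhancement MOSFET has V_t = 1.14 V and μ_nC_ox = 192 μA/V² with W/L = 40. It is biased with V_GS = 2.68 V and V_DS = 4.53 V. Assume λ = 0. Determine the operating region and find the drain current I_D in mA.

k_n = μ_nC_ox · (W/L) = 7.68 mA/V².
V_ov = V_GS − V_t = 2.68 − 1.14 = 1.54 V.
Since V_DS = 4.53 V ≥ V_ov = 1.54 V, the device is in saturation.
I_D = ½ k_n V_ov² = 0.5 × 7.68 × 1.54² = 9.11 mA.

Saturation; I_D = 9.11 mA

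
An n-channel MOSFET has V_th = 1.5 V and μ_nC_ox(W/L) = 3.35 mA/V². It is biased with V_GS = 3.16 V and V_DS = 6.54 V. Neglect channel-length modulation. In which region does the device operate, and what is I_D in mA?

Saturation; I_D = 4.62 mA

V_ov = V_GS − V_th = 3.16 − 1.5 = 1.66 V.
Since V_DS = 6.54 V ≥ V_ov = 1.66 V, the device is in saturation.
I_D = ½ k_n V_ov² = 0.5 × 3.35 × 1.66² = 4.62 mA.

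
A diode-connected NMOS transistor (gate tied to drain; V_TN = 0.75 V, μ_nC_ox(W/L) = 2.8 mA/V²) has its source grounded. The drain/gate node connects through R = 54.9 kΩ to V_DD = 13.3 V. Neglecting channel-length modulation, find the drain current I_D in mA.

With gate tied to drain, V_GS = V_DS ≥ V_GS − V_TN, so the device is in saturation.
KCL at the drain: ½ k_n (V_GS − V_TN)² = (V_DD − V_GS)/R.
Let x = V_GS − 0.75. Then 76.9 x² + x − 12.55 = 0, giving x = 0.398 V (positive root), so V_GS = 1.15 V.
I_D = (V_DD − V_GS)/R = (13.3 − 1.15) / 54.9 = 0.221 mA.

I_D = 0.221 mA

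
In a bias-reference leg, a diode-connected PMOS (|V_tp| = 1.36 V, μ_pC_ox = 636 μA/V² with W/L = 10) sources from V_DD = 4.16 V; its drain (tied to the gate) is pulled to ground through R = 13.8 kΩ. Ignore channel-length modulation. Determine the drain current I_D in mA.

I_D = 0.185 mA

With gate tied to drain, V_SG = V_SD ≥ V_SG − |V_tp|, so the device is in saturation.
k_p = μ_pC_ox · (W/L) = 6.36 mA/V².
KCL at the drain: ½ k_p (V_SG − |V_tp|)² = (V_DD − V_SG)/R.
Let x = V_SG − 1.36. Then 43.9 x² + x − 2.8 = 0, giving x = 0.241 V (positive root), so V_SG = 1.6 V.
I_D = (V_DD − V_SG)/R = (4.16 − 1.6) / 13.8 = 0.185 mA.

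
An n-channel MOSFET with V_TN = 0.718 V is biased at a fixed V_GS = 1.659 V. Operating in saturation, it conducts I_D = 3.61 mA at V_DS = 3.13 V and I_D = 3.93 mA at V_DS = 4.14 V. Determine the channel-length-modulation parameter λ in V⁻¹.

With V_GS fixed, I_D ∝ (1 + λ V_DS) in saturation, so I_D2/I_D1 = (1 + λ V_DS2)/(1 + λ V_DS1).
3.93/3.61 = 1.089 = (1 + 4.14 λ)/(1 + 3.13 λ).
Solving: λ (I_D1 V_DS2 − I_D2 V_DS1) = I_D2 − I_D1, so λ = (3.93 − 3.61) / (3.61 × 4.14 − 3.93 × 3.13) = 0.32 / 2.64 = 0.121 V⁻¹.

λ = 0.121 V⁻¹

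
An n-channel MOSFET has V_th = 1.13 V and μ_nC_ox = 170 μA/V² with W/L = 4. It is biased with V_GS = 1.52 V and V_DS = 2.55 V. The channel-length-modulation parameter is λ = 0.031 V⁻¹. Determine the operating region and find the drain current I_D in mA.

k_n = μ_nC_ox · (W/L) = 0.68 mA/V².
V_ov = V_GS − V_th = 1.52 − 1.13 = 0.39 V.
Since V_DS = 2.55 V ≥ V_ov = 0.39 V, the device is in saturation.
I_D = ½ k_n V_ov² (1 + λ V_DS) = 0.5 × 0.68 × 0.39² × (1 + 0.031 × 2.55) = 0.0558 mA.

Saturation; I_D = 0.0558 mA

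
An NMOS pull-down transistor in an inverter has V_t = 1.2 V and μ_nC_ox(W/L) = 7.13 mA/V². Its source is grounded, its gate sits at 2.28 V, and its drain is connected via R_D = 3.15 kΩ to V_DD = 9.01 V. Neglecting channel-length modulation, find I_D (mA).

I_D = 2.72 mA

V_GS = V_G = 2.28 V, so V_ov = 2.28 − 1.2 = 1.08 V.
Assume saturation: I_D = ½ k_n V_ov² = 0.5 × 7.13 × 1.08² = 4.16 mA, giving V_DS = V_DD − I_D R_D = 9.01 − 4.16 × 3.15 = -4.09 V.
But -4.09 V < V_ov = 1.08 V, so the device is actually in triode.
In triode I_D = k_n[V_ov V_DS − ½ V_DS²] and I_D = (V_DD − V_DS)/R_D. Equating: 11.2 V_DS² − 25.26 V_DS + 9.01 = 0, giving V_DS = 0.445 V (the root below V_ov).
I_D = (9.01 − 0.445) / 3.15 = 2.72 mA.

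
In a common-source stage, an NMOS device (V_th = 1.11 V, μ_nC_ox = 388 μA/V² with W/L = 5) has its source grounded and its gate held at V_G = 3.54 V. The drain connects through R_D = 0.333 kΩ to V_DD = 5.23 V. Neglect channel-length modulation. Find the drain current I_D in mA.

V_GS = V_G = 3.54 V, so V_ov = 3.54 − 1.11 = 2.43 V.
k_n = μ_nC_ox · (W/L) = 1.94 mA/V².
Assume saturation: I_D = ½ k_n V_ov² = 0.5 × 1.94 × 2.43² = 5.73 mA, giving V_DS = V_DD − I_D R_D = 5.23 − 5.73 × 0.333 = 3.32 V.
V_DS = 3.32 V ≥ V_ov = 2.43 V, confirming saturation.

I_D = 5.73 mA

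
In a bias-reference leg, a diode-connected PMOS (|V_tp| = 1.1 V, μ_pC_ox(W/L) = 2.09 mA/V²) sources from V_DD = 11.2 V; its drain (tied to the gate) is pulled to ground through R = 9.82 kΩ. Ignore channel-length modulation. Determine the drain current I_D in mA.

I_D = 0.932 mA

With gate tied to drain, V_SG = V_SD ≥ V_SG − |V_tp|, so the device is in saturation.
KCL at the drain: ½ k_p (V_SG − |V_tp|)² = (V_DD − V_SG)/R.
Let x = V_SG − 1.1. Then 10.3 x² + x − 10.1 = 0, giving x = 0.945 V (positive root), so V_SG = 2.04 V.
I_D = (V_DD − V_SG)/R = (11.2 − 2.04) / 9.82 = 0.932 mA.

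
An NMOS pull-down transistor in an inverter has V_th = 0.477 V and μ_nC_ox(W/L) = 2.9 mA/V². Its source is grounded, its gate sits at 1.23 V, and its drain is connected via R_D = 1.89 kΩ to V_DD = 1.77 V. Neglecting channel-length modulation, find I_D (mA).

I_D = 0.695 mA

V_GS = V_G = 1.23 V, so V_ov = 1.23 − 0.477 = 0.753 V.
Assume saturation: I_D = ½ k_n V_ov² = 0.5 × 2.9 × 0.753² = 0.822 mA, giving V_DS = V_DD − I_D R_D = 1.77 − 0.822 × 1.89 = 0.216 V.
But 0.216 V < V_ov = 0.753 V, so the device is actually in triode.
In triode I_D = k_n[V_ov V_DS − ½ V_DS²] and I_D = (V_DD − V_DS)/R_D. Equating: 2.74 V_DS² − 5.127 V_DS + 1.77 = 0, giving V_DS = 0.457 V (the root below V_ov).
I_D = (1.77 − 0.457) / 1.89 = 0.695 mA.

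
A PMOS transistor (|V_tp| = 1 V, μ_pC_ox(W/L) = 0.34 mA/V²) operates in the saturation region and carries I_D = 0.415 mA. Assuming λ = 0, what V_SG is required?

V_SG = 2.56 V

In saturation I_D = ½ k_p (V_SG − |V_tp|)², so V_SG − |V_tp| = √(2 I_D / k_p) = √(2 × 0.415 / 0.34) = 1.56 V.
V_SG = 1 + 1.56 = 2.56 V.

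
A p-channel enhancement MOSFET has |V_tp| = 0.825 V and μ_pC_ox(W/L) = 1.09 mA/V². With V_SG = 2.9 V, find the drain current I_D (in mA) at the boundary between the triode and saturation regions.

I_D = 2.35 mA

At the boundary V_SD = V_ov = V_SG − |V_tp| = 2.9 − 0.825 = 2.08 V.
I_D = ½ k_p V_ov² = 0.5 × 1.09 × 2.08² = 2.35 mA.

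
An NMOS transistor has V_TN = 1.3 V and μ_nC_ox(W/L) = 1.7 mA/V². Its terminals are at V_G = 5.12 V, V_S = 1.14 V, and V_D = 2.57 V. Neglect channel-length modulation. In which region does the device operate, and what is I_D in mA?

V_GS = V_G − V_S = 5.12 − 1.14 = 3.98 V; V_DS = V_D − V_S = 2.57 − 1.14 = 1.43 V.
V_ov = V_GS − V_TN = 3.98 − 1.3 = 2.68 V.
Since V_DS = 1.43 V < V_ov = 2.68 V, the device is in the triode region.
I_D = k_n [V_ov · V_DS − ½ V_DS²] = 1.7 × [2.68 × 1.43 − 0.5 × 1.43²] = 4.78 mA.

Triode; I_D = 4.78 mA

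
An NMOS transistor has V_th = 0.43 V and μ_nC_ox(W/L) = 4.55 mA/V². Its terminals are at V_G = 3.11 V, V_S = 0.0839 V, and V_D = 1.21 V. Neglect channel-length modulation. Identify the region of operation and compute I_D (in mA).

V_GS = V_G − V_S = 3.11 − 0.0839 = 3.03 V; V_DS = V_D − V_S = 1.21 − 0.0839 = 1.13 V.
V_ov = V_GS − V_th = 3.03 − 0.43 = 2.6 V.
Since V_DS = 1.13 V < V_ov = 2.6 V, the device is in the triode region.
I_D = k_n [V_ov · V_DS − ½ V_DS²] = 4.55 × [2.6 × 1.13 − 0.5 × 1.13²] = 10.4 mA.

Triode; I_D = 10.4 mA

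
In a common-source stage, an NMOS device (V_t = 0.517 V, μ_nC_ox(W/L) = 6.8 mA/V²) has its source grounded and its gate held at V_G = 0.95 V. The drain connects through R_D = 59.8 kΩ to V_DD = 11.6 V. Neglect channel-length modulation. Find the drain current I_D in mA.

I_D = 0.193 mA

V_GS = V_G = 0.95 V, so V_ov = 0.95 − 0.517 = 0.433 V.
Assume saturation: I_D = ½ k_n V_ov² = 0.5 × 6.8 × 0.433² = 0.637 mA, giving V_DS = V_DD − I_D R_D = 11.6 − 0.637 × 59.8 = -26.5 V.
But -26.5 V < V_ov = 0.433 V, so the device is actually in triode.
In triode I_D = k_n[V_ov V_DS − ½ V_DS²] and I_D = (V_DD − V_DS)/R_D. Equating: 203 V_DS² − 177.1 V_DS + 11.6 = 0, giving V_DS = 0.0714 V (the root below V_ov).
I_D = (11.6 − 0.0714) / 59.8 = 0.193 mA.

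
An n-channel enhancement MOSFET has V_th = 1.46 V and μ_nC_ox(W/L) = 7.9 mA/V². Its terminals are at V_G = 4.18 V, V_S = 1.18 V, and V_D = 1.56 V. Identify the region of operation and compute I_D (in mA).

Triode; I_D = 4.05 mA

V_GS = V_G − V_S = 4.18 − 1.18 = 3 V; V_DS = V_D − V_S = 1.56 − 1.18 = 0.38 V.
V_ov = V_GS − V_th = 3 − 1.46 = 1.54 V.
Since V_DS = 0.38 V < V_ov = 1.54 V, the device is in the triode region.
I_D = k_n [V_ov · V_DS − ½ V_DS²] = 7.9 × [1.54 × 0.38 − 0.5 × 0.38²] = 4.05 mA.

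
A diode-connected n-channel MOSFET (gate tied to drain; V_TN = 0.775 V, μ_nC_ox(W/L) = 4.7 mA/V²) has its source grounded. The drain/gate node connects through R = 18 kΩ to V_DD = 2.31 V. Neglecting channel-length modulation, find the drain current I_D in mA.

With gate tied to drain, V_GS = V_DS ≥ V_GS − V_TN, so the device is in saturation.
KCL at the drain: ½ k_n (V_GS − V_TN)² = (V_DD − V_GS)/R.
Let x = V_GS − 0.775. Then 42.3 x² + x − 1.535 = 0, giving x = 0.179 V (positive root), so V_GS = 0.954 V.
I_D = (V_DD − V_GS)/R = (2.31 − 0.954) / 18 = 0.0753 mA.

I_D = 0.0753 mA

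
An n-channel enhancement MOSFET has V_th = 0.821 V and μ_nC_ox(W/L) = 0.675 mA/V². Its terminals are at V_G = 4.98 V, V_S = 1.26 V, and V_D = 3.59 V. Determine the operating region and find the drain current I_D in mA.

V_GS = V_G − V_S = 4.98 − 1.26 = 3.72 V; V_DS = V_D − V_S = 3.59 − 1.26 = 2.33 V.
V_ov = V_GS − V_th = 3.72 − 0.821 = 2.9 V.
Since V_DS = 2.33 V < V_ov = 2.9 V, the device is in the triode region.
I_D = k_n [V_ov · V_DS − ½ V_DS²] = 0.675 × [2.9 × 2.33 − 0.5 × 2.33²] = 2.73 mA.

Triode; I_D = 2.73 mA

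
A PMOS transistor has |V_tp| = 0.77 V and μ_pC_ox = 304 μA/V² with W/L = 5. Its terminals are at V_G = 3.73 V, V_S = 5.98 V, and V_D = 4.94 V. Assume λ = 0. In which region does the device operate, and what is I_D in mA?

V_SG = V_S − V_G = 5.98 − 3.73 = 2.25 V; V_SD = V_S − V_D = 5.98 − 4.94 = 1.04 V.
k_p = μ_pC_ox · (W/L) = 1.52 mA/V².
V_ov = V_SG − |V_tp| = 2.25 − 0.77 = 1.48 V.
Since V_SD = 1.04 V < V_ov = 1.48 V, the device is in the triode region.
I_D = k_p [V_ov · V_SD − ½ V_SD²] = 1.52 × [1.48 × 1.04 − 0.5 × 1.04²] = 1.52 mA.

Triode; I_D = 1.52 mA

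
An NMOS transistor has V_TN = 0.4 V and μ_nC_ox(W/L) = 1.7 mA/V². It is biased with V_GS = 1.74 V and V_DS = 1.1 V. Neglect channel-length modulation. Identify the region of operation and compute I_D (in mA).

Triode; I_D = 1.48 mA

V_ov = V_GS − V_TN = 1.74 − 0.4 = 1.34 V.
Since V_DS = 1.1 V < V_ov = 1.34 V, the device is in the triode region.
I_D = k_n [V_ov · V_DS − ½ V_DS²] = 1.7 × [1.34 × 1.1 − 0.5 × 1.1²] = 1.48 mA.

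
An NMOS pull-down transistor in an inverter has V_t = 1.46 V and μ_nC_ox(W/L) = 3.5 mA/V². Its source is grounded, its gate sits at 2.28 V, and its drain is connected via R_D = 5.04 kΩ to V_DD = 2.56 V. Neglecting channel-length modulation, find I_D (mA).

I_D = 0.471 mA

V_GS = V_G = 2.28 V, so V_ov = 2.28 − 1.46 = 0.82 V.
Assume saturation: I_D = ½ k_n V_ov² = 0.5 × 3.5 × 0.82² = 1.18 mA, giving V_DS = V_DD − I_D R_D = 2.56 − 1.18 × 5.04 = -3.37 V.
But -3.37 V < V_ov = 0.82 V, so the device is actually in triode.
In triode I_D = k_n[V_ov V_DS − ½ V_DS²] and I_D = (V_DD − V_DS)/R_D. Equating: 8.82 V_DS² − 15.46 V_DS + 2.56 = 0, giving V_DS = 0.185 V (the root below V_ov).
I_D = (2.56 − 0.185) / 5.04 = 0.471 mA.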